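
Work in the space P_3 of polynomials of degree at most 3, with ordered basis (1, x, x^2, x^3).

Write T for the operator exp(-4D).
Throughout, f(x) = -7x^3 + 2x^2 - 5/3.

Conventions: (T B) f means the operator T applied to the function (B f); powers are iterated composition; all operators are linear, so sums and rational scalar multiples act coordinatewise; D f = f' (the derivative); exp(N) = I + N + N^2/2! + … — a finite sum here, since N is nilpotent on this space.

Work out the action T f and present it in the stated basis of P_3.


order-1 term: 84x^2 - 16x
order-2 term: -336x + 32
order-3 term: 448
the series for exp(-4D) f terminates at order 3
exp(-4D) f = -7x^3 + 86x^2 - 352x + 1435/3

g(x) = -7x^3 + 86x^2 - 352x + 1435/3


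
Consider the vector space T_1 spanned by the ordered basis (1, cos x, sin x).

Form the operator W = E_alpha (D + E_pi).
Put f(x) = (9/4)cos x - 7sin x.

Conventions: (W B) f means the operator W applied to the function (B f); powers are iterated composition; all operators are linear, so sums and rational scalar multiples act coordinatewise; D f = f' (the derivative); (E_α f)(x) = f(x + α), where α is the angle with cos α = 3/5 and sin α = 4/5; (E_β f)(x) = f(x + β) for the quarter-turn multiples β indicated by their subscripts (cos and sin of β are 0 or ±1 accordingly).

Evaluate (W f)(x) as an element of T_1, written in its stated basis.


D f = -7cos x - (9/4)sin x
E_pi f = -(9/4)cos x + 7sin x
(D + E_pi) f = -(37/4)cos x + (19/4)sin x
E_alpha (D + E_pi) f = -(7/4)cos x + (41/4)sin x

the result is g(x) = -(7/4)cos x + (41/4)sin x


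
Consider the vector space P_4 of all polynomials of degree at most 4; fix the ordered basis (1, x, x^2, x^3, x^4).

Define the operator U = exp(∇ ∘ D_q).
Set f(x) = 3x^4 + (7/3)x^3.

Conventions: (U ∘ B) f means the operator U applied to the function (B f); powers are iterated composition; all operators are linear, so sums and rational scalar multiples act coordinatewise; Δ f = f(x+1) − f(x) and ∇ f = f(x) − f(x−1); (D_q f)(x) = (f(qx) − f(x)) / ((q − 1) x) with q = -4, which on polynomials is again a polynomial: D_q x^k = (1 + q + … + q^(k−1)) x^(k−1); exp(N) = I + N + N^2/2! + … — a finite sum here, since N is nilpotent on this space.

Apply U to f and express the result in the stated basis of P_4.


the image equals g(x) = 3x^4 + (7/3)x^3 - 459x^2 + (1559/3)x + 3031/6

order-1 term: -459x^2 + (1559/3)x - 550/3
order-2 term: 1377/2
the series for exp(∇ ∘ D_q) f terminates at order 2
exp(∇ ∘ D_q) f = 3x^4 + (7/3)x^3 - 459x^2 + (1559/3)x + 3031/6


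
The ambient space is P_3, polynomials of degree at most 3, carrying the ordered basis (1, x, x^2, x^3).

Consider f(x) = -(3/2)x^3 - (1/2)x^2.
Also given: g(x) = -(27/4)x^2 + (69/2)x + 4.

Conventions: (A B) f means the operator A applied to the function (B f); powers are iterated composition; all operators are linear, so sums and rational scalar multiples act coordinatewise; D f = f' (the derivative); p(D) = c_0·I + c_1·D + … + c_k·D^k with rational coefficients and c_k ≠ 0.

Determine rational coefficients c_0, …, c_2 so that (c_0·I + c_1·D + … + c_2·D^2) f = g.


D^0 f = -(3/2)x^3 - (1/2)x^2
D^1 f = -(9/2)x^2 - x
D^2 f = -9x - 1
matching coefficients of g against c_0 f + c_1 Df + … from the top degree down determines the c_i
solution: c_0 = 0, c_1 = 3/2, c_2 = -4

c_0 = 0, c_1 = 3/2, c_2 = -4


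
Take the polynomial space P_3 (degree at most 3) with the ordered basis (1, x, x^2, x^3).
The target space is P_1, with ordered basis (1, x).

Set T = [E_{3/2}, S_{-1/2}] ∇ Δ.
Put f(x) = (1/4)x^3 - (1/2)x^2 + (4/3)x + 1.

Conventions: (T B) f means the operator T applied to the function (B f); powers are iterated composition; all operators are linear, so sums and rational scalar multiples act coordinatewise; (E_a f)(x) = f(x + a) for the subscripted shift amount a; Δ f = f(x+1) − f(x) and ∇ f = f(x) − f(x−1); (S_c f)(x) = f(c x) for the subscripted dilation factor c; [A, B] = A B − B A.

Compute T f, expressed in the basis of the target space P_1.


Δ f = (3/4)x^2 - (1/4)x + 13/12
∇ Δ f = (3/2)x - 1
S_{-1/2} ∇ Δ f = -(3/4)x - 1
E_{3/2} S_{-1/2} ∇ Δ f = -(3/4)x - 17/8
E_{3/2} ∇ Δ f = (3/2)x + 5/4
S_{-1/2} E_{3/2} ∇ Δ f = -(3/4)x + 5/4
[E_{3/2}, S_{-1/2}] ∇ Δ f = -27/8

g(x) = -27/8


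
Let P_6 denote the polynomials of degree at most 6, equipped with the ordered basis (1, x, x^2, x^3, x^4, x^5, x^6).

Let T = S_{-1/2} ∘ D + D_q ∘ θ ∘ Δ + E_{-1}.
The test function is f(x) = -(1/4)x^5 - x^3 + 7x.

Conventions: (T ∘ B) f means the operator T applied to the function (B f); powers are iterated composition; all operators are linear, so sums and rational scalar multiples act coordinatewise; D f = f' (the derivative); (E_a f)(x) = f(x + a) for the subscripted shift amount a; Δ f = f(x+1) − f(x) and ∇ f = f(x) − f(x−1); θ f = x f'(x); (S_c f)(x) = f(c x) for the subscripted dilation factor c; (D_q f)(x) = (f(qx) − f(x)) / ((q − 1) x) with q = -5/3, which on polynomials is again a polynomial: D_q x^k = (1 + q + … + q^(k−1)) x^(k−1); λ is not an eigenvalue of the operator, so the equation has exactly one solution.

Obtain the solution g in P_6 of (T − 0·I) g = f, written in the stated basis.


write g with unknown coordinates in the stated basis and equate coefficients in (T − 0·I) g = f
solving from the highest basis element down gives g = -(1/4)x^5 - (75/64)x^4 - (56561/3456)x^3 + (6773/512)x^2 + (195937/13824)x - 1301/13824
check: T g = -(1/4)x^5 - x^3 + 7x
so T g − 0·g = -(1/4)x^5 - x^3 + 7x = f ✓

the result is g(x) = -(1/4)x^5 - (75/64)x^4 - (56561/3456)x^3 + (6773/512)x^2 + (195937/13824)x - 1301/13824


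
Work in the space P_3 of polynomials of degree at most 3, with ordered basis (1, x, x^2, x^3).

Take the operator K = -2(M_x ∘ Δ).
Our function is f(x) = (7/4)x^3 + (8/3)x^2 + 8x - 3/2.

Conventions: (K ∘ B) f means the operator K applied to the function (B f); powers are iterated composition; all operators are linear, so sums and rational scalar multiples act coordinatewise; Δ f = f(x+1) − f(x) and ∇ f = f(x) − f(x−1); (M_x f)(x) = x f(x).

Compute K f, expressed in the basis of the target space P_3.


Δ f = (21/4)x^2 + (127/12)x + 149/12
M_x Δ f = (21/4)x^3 + (127/12)x^2 + (149/12)x
(-2(M_x ∘ Δ)) f = -(21/2)x^3 - (127/6)x^2 - (149/6)x

g(x) = -(21/2)x^3 - (127/6)x^2 - (149/6)x


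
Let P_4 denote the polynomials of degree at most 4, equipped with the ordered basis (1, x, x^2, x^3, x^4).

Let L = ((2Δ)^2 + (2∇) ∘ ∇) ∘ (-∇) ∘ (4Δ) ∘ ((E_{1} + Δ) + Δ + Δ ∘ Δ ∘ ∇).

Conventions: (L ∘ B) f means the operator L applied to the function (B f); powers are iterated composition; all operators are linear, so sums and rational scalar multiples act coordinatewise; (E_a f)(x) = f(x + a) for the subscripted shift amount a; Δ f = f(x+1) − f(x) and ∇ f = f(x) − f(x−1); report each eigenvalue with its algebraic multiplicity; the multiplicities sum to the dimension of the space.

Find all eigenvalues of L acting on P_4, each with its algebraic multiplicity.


λ = 0 (multiplicity 5)

image of 1: 0
image of x: 0
image of x^2: 0
image of x^3: 0
image of x^4: -576
the matrix is upper triangular; its diagonal is (0, 0, 0, 0, 0)
for a triangular matrix the eigenvalues are the diagonal entries, with algebraic multiplicity their repetition count


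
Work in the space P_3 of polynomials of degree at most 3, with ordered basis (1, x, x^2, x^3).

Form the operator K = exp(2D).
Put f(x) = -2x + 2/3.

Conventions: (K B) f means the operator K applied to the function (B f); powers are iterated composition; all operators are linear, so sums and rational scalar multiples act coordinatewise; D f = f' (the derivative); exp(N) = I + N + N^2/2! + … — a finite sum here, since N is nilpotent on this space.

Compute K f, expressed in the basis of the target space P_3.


order-1 term: -4
the series for exp(2D) f terminates at order 1
exp(2D) f = -2x - 10/3

the result is g(x) = -2x - 10/3


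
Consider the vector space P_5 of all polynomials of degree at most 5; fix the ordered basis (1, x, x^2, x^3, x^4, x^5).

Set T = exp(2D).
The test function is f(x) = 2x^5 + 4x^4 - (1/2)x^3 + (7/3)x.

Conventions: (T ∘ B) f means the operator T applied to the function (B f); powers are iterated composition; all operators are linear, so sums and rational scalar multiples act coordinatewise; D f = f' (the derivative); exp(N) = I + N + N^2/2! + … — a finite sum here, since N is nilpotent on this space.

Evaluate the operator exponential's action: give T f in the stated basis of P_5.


the image equals g(x) = 2x^5 + 24x^4 + (223/2)x^3 + 253x^2 + (853/3)x + 386/3

order-1 term: 20x^4 + 32x^3 - 3x^2 + 14/3
order-2 term: 80x^3 + 96x^2 - 6x
order-3 term: 160x^2 + 128x - 4
order-4 term: 160x + 64
order-5 term: 64
the series for exp(2D) f terminates at order 5
exp(2D) f = 2x^5 + 24x^4 + (223/2)x^3 + 253x^2 + (853/3)x + 386/3


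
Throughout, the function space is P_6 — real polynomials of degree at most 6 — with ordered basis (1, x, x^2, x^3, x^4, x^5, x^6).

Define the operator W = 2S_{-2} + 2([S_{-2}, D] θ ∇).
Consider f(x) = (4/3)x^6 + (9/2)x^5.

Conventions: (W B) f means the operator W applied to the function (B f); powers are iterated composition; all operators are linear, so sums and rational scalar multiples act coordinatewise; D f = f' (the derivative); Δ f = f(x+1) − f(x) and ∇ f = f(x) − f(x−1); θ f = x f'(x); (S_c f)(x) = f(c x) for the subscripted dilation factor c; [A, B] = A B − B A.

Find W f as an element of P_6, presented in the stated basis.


S_{-2} f = (256/3)x^6 - 144x^5
(2S_{-2}) f = (512/3)x^6 - 288x^5
∇ f = 8x^5 + (5/2)x^4 - (55/3)x^3 + 25x^2 - (29/2)x + 19/6
θ ∇ f = 40x^5 + 10x^4 - 55x^3 + 50x^2 - (29/2)x
D (θ ∇) f = 200x^4 + 40x^3 - 165x^2 + 100x - 29/2
S_{-2} D (θ ∇) f = 3200x^4 - 320x^3 - 660x^2 - 200x - 29/2
S_{-2} (θ ∇) f = -1280x^5 + 160x^4 + 440x^3 + 200x^2 + 29x
D S_{-2} (θ ∇) f = -6400x^4 + 640x^3 + 1320x^2 + 400x + 29
[S_{-2}, D] (θ ∇) f = 9600x^4 - 960x^3 - 1980x^2 - 600x - 87/2
(2([S_{-2}, D] θ ∇)) f = 19200x^4 - 1920x^3 - 3960x^2 - 1200x - 87
(2S_{-2} + 2([S_{-2}, D] θ ∇)) f = (512/3)x^6 - 288x^5 + 19200x^4 - 1920x^3 - 3960x^2 - 1200x - 87

the image equals g(x) = (512/3)x^6 - 288x^5 + 19200x^4 - 1920x^3 - 3960x^2 - 1200x - 87


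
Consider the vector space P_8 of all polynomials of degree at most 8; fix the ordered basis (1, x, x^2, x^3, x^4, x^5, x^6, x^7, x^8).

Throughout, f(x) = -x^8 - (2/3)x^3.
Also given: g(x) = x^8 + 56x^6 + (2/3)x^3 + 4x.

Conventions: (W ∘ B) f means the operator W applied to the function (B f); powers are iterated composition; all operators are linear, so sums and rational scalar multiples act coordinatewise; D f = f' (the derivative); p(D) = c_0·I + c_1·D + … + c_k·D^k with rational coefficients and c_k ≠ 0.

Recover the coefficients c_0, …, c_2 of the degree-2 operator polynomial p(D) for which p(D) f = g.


p(D) = -I − D^2, i.e. c_0 = -1, c_1 = 0, c_2 = -1

D^0 f = -x^8 - (2/3)x^3
D^1 f = -8x^7 - 2x^2
D^2 f = -56x^6 - 4x
matching coefficients of g against c_0 f + c_1 Df + … from the top degree down determines the c_i
solution: c_0 = -1, c_1 = 0, c_2 = -1


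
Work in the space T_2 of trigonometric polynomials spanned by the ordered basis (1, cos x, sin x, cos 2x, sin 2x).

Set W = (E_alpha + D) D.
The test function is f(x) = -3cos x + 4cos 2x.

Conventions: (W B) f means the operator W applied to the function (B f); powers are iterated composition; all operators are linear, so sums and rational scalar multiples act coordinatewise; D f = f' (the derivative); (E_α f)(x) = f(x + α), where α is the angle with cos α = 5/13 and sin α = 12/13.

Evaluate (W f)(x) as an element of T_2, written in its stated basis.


D f = 3sin x - 8sin 2x
E_alpha D f = (36/13)cos x + (15/13)sin x - (960/169)cos 2x + (952/169)sin 2x
D D f = 3cos x - 16cos 2x
(E_alpha + D) D f = (75/13)cos x + (15/13)sin x - (3664/169)cos 2x + (952/169)sin 2x

the image equals g(x) = (75/13)cos x + (15/13)sin x - (3664/169)cos 2x + (952/169)sin 2x


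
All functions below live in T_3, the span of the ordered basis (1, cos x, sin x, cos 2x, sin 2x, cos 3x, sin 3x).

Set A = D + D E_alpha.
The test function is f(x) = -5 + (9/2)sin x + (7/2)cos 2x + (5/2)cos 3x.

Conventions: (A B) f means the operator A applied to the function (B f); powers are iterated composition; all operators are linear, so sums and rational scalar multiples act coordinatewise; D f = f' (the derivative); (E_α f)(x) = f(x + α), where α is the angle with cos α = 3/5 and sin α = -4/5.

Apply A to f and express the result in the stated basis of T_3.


the image equals g(x) = (36/5)cos x + (18/5)sin x + (168/25)cos 2x - (126/25)sin 2x + (66/25)cos 3x - (12/25)sin 3x

D f = (9/2)cos x - 7sin 2x - (15/2)sin 3x
E_alpha f = -5 - (18/5)cos x + (27/10)sin x - (49/50)cos 2x + (84/25)sin 2x - (117/50)cos 3x + (22/25)sin 3x
D E_alpha f = (27/10)cos x + (18/5)sin x + (168/25)cos 2x + (49/25)sin 2x + (66/25)cos 3x + (351/50)sin 3x
(D + D E_alpha) f = (36/5)cos x + (18/5)sin x + (168/25)cos 2x - (126/25)sin 2x + (66/25)cos 3x - (12/25)sin 3x


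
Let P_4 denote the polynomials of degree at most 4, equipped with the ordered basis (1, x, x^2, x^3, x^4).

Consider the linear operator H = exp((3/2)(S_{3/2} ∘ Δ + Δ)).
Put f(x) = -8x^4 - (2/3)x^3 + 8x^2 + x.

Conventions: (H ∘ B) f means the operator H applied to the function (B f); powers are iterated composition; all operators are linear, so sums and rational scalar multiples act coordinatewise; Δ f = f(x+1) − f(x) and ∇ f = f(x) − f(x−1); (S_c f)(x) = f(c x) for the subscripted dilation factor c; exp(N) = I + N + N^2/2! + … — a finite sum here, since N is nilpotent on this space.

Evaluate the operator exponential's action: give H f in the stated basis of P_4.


order-1 term: -210x^3 - (975/4)x^2 - (135/2)x + 1
order-2 term: -(12285/8)x^2 - (33525/16)x - 6255/8
order-3 term: -(61425/16)x - 58095/16
order-4 term: -184275/64
the series for exp((3/2)(S_{3/2} ∘ Δ + Δ)) f terminates at order 4
exp((3/2)(S_{3/2} ∘ Δ + Δ)) f = -8x^4 - (632/3)x^3 - (14171/8)x^2 - (48007/8)x - 466631/64

the result is g(x) = -8x^4 - (632/3)x^3 - (14171/8)x^2 - (48007/8)x - 466631/64


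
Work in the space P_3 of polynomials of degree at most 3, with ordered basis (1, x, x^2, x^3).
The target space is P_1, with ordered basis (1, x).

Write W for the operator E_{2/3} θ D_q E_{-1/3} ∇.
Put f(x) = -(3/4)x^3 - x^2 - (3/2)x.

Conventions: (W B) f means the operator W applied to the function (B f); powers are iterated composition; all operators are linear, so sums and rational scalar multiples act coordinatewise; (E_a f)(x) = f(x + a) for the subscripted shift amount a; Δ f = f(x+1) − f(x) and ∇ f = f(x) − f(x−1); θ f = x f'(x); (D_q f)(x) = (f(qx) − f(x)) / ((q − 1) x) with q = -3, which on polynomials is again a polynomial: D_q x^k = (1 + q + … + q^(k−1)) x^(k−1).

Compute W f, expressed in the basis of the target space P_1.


∇ f = -(9/4)x^2 + (1/4)x - 5/4
E_{-1/3} ∇ f = -(9/4)x^2 + (7/4)x - 19/12
D_q E_{-1/3} ∇ f = (9/2)x + 7/4
θ (D_q E_{-1/3} ∇) f = (9/2)x
E_{2/3} θ (D_q E_{-1/3} ∇) f = (9/2)x + 3

the result is g(x) = (9/2)x + 3


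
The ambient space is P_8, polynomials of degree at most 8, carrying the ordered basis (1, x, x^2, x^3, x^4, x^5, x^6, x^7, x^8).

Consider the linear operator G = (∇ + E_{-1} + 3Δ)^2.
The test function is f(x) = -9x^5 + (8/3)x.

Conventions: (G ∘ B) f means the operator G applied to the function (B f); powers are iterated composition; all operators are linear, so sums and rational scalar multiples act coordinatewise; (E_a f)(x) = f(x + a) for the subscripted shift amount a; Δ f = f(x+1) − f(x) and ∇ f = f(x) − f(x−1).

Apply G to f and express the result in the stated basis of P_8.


∇ f = -45x^4 + 90x^3 - 90x^2 + 45x - 19/3
E_{-1} f = -9x^5 + 45x^4 - 90x^3 + 90x^2 - (127/3)x + 19/3
Δ f = -45x^4 - 90x^3 - 90x^2 - 45x - 19/3
(3Δ) f = -135x^4 - 270x^3 - 270x^2 - 135x - 19
(∇ + E_{-1} + 3Δ) f = -9x^5 - 135x^4 - 270x^3 - 270x^2 - (397/3)x - 19
∇ (∇ + E_{-1} + 3Δ) f = -45x^4 - 450x^3 - 90x^2 - 225x - 19/3
E_{-1} (∇ + E_{-1} + 3Δ) f = -9x^5 - 90x^4 + 180x^3 - 180x^2 + (278/3)x - 38/3
Δ (∇ + E_{-1} + 3Δ) f = -45x^4 - 630x^3 - 1710x^2 - 1935x - 2449/3
(3Δ) (∇ + E_{-1} + 3Δ) f = -135x^4 - 1890x^3 - 5130x^2 - 5805x - 2449
(∇ + E_{-1} + 3Δ) (∇ + E_{-1} + 3Δ) f = -9x^5 - 270x^4 - 2160x^3 - 5400x^2 - (17812/3)x - 2468

g(x) = -9x^5 - 270x^4 - 2160x^3 - 5400x^2 - (17812/3)x - 2468


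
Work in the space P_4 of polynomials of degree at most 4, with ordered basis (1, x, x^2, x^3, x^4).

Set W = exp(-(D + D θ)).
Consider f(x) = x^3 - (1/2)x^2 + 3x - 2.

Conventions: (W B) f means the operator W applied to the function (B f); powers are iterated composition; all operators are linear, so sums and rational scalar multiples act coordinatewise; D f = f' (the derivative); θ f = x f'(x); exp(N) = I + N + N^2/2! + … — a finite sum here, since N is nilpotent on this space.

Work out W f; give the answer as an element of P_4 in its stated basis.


g(x) = x^3 - (25/2)x^2 + 42x - 35

order-1 term: -12x^2 + 3x - 6
order-2 term: 36x - 3
order-3 term: -24
the series for exp(-(D + D θ)) f terminates at order 3
exp(-(D + D θ)) f = x^3 - (25/2)x^2 + 42x - 35


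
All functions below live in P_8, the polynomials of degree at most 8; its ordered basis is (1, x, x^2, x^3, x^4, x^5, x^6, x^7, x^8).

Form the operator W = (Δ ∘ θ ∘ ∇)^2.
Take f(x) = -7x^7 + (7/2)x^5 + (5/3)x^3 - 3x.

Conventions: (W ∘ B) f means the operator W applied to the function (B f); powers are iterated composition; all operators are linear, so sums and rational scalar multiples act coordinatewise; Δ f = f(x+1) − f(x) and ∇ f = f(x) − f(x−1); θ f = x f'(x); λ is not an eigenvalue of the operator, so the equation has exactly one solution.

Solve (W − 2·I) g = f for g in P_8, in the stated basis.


write g with unknown coordinates in the stated basis and equate coefficients in (W − 2·I) g = f
solving from the highest basis element down gives g = (7/2)x^7 - (7/4)x^5 + (211675/6)x^3 + 19845x^2 + (43893/2)x + 9765/2
check: W g = 70560x^3 + 39690x^2 + 43890x + 9765
so W g − 2·g = -7x^7 + (7/2)x^5 + (5/3)x^3 - 3x = f ✓

the image equals g(x) = (7/2)x^7 - (7/4)x^5 + (211675/6)x^3 + 19845x^2 + (43893/2)x + 9765/2


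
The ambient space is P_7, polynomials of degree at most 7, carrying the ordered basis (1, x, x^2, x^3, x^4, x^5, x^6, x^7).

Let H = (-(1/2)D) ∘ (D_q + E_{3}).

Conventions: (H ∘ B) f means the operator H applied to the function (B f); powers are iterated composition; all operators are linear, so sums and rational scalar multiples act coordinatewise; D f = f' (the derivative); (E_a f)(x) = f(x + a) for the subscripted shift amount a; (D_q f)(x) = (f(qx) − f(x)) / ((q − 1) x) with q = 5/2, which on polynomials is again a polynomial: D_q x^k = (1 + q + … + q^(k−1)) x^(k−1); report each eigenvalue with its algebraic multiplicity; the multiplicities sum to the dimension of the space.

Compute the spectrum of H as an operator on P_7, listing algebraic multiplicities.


λ = 0 (multiplicity 8)

image of 1: 0
image of x: -1/2
image of x^2: -x - 19/4
image of x^3: -(3/2)x^2 - (75/4)x - 27/2
image of x^4: -2x^3 - (897/16)x^2 - 54x - 54
image of x^5: -(5/2)x^4 - (1271/8)x^3 - 135x^2 - 270x - 405/2
image of x^6: -3x^5 - (28815/64)x^4 - 270x^3 - 810x^2 - 1215x - 729
image of x^7: -(7/2)x^6 - (82029/64)x^5 - (945/2)x^4 - 1890x^3 - (8505/2)x^2 - 5103x - 5103/2
the matrix is upper triangular; its diagonal is (0, 0, 0, 0, 0, 0, 0, 0)
for a triangular matrix the eigenvalues are the diagonal entries, with algebraic multiplicity their repetition count


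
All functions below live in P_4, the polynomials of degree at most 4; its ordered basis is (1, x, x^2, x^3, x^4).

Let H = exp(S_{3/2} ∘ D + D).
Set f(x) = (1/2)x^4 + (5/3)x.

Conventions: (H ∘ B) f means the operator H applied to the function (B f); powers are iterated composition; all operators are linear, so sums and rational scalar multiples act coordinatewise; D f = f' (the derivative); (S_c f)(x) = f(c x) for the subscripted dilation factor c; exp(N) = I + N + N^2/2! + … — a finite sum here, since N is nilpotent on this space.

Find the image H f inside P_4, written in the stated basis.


the result is g(x) = (1/2)x^4 + (35/4)x^3 + (1365/32)x^2 + (6985/96)x + 7465/192

order-1 term: (35/4)x^3 + 10/3
order-2 term: (1365/32)x^2
order-3 term: (2275/32)x
order-4 term: 2275/64
the series for exp(S_{3/2} ∘ D + D) f terminates at order 4
exp(S_{3/2} ∘ D + D) f = (1/2)x^4 + (35/4)x^3 + (1365/32)x^2 + (6985/96)x + 7465/192


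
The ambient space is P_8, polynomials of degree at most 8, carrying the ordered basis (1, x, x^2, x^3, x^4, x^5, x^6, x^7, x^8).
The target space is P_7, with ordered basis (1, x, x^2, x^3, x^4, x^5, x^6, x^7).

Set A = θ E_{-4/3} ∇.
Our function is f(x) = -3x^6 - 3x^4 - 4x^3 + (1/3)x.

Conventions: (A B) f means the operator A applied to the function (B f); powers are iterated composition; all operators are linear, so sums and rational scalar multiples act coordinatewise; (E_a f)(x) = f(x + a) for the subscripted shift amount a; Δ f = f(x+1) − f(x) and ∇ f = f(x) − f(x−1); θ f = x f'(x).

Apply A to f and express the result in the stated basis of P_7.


∇ f = -18x^5 + 45x^4 - 72x^3 + 51x^2 - 18x + 7/3
E_{-4/3} ∇ f = -18x^5 + 165x^4 - 632x^3 + (3737/3)x^2 - (11242/9)x + 13655/27
θ E_{-4/3} ∇ f = -90x^5 + 660x^4 - 1896x^3 + (7474/3)x^2 - (11242/9)x

g(x) = -90x^5 + 660x^4 - 1896x^3 + (7474/3)x^2 - (11242/9)x


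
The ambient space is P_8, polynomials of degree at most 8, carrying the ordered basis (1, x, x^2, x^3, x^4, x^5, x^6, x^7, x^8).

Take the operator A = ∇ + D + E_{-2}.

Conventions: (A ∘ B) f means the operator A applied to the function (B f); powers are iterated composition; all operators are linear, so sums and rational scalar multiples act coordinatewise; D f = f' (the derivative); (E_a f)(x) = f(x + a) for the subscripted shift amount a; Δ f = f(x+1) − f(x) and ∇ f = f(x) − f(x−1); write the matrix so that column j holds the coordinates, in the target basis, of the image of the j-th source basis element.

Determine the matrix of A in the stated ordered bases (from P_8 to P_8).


the matrix is [[1, 0, 3, -7, 15, -31, 63, -127, 255]; [0, 1, 0, 9, -28, 75, -186, 441, -1016]; [0, 0, 1, 0, 18, -70, 225, -651, 1764]; [0, 0, 0, 1, 0, 30, -140, 525, -1736]; [0, 0, 0, 0, 1, 0, 45, -245, 1050]; [0, 0, 0, 0, 0, 1, 0, 63, -392]; [0, 0, 0, 0, 0, 0, 1, 0, 84]; [0, 0, 0, 0, 0, 0, 0, 1, 0]; [0, 0, 0, 0, 0, 0, 0, 0, 1]] (rows listed top to bottom)

image of 1: 1
image of x: x
image of x^2: x^2 + 3
image of x^3: x^3 + 9x - 7
image of x^4: x^4 + 18x^2 - 28x + 15
image of x^5: x^5 + 30x^3 - 70x^2 + 75x - 31
image of x^6: x^6 + 45x^4 - 140x^3 + 225x^2 - 186x + 63
image of x^7: x^7 + 63x^5 - 245x^4 + 525x^3 - 651x^2 + 441x - 127
image of x^8: x^8 + 84x^6 - 392x^5 + 1050x^4 - 1736x^3 + 1764x^2 - 1016x + 255
each image's coordinates form column j of the matrix


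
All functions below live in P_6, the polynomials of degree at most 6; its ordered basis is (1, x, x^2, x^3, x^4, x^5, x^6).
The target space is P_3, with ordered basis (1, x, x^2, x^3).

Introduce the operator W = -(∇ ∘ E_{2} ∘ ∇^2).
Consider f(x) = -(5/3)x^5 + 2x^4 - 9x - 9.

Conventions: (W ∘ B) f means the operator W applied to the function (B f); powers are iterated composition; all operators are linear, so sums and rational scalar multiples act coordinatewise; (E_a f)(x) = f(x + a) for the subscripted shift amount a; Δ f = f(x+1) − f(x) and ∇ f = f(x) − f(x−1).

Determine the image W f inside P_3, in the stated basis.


∇ f = -(25/3)x^4 + (74/3)x^3 - (86/3)x^2 + (49/3)x - 38/3
∇ ∇ f = -(100/3)x^3 + 124x^2 - (494/3)x + 78
E_{2} ∇^2 f = -(100/3)x^3 - 76x^2 - (206/3)x - 22
∇ E_{2} ∇^2 f = -100x^2 - 52x - 26
(-(∇ ∘ E_{2} ∘ ∇^2)) f = 100x^2 + 52x + 26

the image equals g(x) = 100x^2 + 52x + 26


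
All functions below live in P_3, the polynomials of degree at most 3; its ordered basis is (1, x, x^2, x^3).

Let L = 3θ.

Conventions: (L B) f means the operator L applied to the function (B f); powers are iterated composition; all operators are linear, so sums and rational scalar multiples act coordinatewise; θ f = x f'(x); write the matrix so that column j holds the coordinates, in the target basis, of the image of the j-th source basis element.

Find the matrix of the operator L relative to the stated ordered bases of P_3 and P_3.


image of 1: 0
image of x: 3x
image of x^2: 6x^2
image of x^3: 9x^3
each image's coordinates form column j of the matrix

the matrix is [[0, 0, 0, 0]; [0, 3, 0, 0]; [0, 0, 6, 0]; [0, 0, 0, 9]] (rows listed top to bottom)


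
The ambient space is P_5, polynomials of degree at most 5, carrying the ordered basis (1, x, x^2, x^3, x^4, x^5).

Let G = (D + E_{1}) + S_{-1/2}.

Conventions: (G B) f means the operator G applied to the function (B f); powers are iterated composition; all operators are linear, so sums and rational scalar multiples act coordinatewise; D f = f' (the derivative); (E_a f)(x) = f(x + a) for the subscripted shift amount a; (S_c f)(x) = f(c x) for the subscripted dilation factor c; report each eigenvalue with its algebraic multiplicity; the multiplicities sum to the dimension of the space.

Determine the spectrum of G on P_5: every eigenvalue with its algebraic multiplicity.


λ = 1/2 (multiplicity 1), λ = 7/8 (multiplicity 1), λ = 31/32 (multiplicity 1), λ = 17/16 (multiplicity 1), λ = 5/4 (multiplicity 1), λ = 2 (multiplicity 1)

image of 1: 2
image of x: (1/2)x + 2
image of x^2: (5/4)x^2 + 4x + 1
image of x^3: (7/8)x^3 + 6x^2 + 3x + 1
image of x^4: (17/16)x^4 + 8x^3 + 6x^2 + 4x + 1
image of x^5: (31/32)x^5 + 10x^4 + 10x^3 + 10x^2 + 5x + 1
the matrix is upper triangular; its diagonal is (2, 1/2, 5/4, 7/8, 17/16, 31/32)
for a triangular matrix the eigenvalues are the diagonal entries, with algebraic multiplicity their repetition count


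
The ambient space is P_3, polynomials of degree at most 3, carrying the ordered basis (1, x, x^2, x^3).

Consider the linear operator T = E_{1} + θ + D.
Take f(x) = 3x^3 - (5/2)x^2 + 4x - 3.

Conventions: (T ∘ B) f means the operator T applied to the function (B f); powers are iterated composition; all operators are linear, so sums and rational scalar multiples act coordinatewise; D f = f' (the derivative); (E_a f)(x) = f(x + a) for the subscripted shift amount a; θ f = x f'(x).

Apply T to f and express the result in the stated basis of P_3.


the result is g(x) = 12x^3 + (21/2)x^2 + 7x + 11/2

E_{1} f = 3x^3 + (13/2)x^2 + 8x + 3/2
θ f = 9x^3 - 5x^2 + 4x
D f = 9x^2 - 5x + 4
(E_{1} + θ + D) f = 12x^3 + (21/2)x^2 + 7x + 11/2


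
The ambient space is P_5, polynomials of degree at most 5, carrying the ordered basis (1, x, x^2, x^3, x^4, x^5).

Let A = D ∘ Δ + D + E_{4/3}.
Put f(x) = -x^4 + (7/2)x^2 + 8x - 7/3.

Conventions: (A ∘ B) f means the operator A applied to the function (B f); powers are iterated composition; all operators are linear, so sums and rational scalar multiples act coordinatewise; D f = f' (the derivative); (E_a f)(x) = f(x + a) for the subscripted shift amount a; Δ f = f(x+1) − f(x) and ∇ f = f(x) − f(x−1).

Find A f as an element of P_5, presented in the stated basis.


g(x) = -x^4 - (28/3)x^3 - (115/6)x^2 + (77/27)x + 1814/81

Δ f = -4x^3 - 6x^2 + 3x + 21/2
D Δ f = -12x^2 - 12x + 3
D f = -4x^3 + 7x + 8
E_{4/3} f = -x^4 - (16/3)x^3 - (43/6)x^2 + (212/27)x + 923/81
(D ∘ Δ + D + E_{4/3}) f = -x^4 - (28/3)x^3 - (115/6)x^2 + (77/27)x + 1814/81


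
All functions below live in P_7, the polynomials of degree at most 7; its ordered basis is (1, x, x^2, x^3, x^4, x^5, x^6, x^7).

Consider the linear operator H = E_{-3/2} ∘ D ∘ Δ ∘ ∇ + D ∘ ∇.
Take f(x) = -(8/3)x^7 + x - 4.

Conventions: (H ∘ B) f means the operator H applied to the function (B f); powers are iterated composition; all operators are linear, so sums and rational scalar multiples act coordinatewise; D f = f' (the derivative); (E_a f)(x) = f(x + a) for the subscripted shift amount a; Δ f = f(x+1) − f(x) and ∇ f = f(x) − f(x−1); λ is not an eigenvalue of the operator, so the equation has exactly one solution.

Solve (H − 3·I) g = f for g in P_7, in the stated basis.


write g with unknown coordinates in the stated basis and equate coefficients in (H − 3·I) g = f
solving from the highest basis element down gives g = (8/9)x^7 + (112/9)x^5 + (280/9)x^4 - (2240/9)x^3 + 1120x^2 - (55393/27)x + 32537/27
check: H g = (112/3)x^5 + (280/3)x^4 - (2240/3)x^3 + 3360x^2 - (55384/9)x + 32501/9
so H g − 3·g = -(8/3)x^7 + x - 4 = f ✓

the image equals g(x) = (8/9)x^7 + (112/9)x^5 + (280/9)x^4 - (2240/9)x^3 + 1120x^2 - (55393/27)x + 32537/27


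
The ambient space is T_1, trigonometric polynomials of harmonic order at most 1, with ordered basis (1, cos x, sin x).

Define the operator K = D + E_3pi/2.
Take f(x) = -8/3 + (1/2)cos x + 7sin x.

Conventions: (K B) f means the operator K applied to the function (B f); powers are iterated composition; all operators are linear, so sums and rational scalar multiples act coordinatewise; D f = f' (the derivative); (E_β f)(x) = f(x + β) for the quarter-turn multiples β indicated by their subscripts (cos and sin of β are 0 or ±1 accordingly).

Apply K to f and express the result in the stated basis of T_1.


D f = 7cos x - (1/2)sin x
E_3pi/2 f = -8/3 - 7cos x + (1/2)sin x
(D + E_3pi/2) f = -8/3

the result is g(x) = -8/3


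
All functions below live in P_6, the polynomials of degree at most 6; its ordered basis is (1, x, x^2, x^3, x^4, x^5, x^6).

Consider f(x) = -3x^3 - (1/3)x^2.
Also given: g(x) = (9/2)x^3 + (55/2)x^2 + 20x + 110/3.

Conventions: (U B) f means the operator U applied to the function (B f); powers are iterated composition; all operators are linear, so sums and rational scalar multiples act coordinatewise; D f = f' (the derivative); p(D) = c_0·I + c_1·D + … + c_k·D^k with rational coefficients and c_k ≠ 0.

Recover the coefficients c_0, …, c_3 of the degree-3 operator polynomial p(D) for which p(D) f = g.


D^0 f = -3x^3 - (1/3)x^2
D^1 f = -9x^2 - (2/3)x
D^2 f = -18x - 2/3
D^3 f = -18
matching coefficients of g against c_0 f + c_1 Df + … from the top degree down determines the c_i
solution: c_0 = -3/2, c_1 = -3, c_2 = -1, c_3 = -2

p(D) = -(3/2)·I − 3·D − D^2 − 2·D^3, i.e. c_0 = -3/2, c_1 = -3, c_2 = -1, c_3 = -2


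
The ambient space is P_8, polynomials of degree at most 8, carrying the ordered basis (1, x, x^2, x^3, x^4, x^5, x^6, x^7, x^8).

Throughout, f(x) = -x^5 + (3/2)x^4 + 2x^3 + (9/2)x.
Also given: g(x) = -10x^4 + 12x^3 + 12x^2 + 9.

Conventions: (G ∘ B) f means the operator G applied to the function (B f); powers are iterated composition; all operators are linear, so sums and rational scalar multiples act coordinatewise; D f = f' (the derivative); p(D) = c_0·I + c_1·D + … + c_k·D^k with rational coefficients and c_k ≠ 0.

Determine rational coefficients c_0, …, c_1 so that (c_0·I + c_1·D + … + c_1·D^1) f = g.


c_0 = 0, c_1 = 2

D^0 f = -x^5 + (3/2)x^4 + 2x^3 + (9/2)x
D^1 f = -5x^4 + 6x^3 + 6x^2 + 9/2
matching coefficients of g against c_0 f + c_1 Df + … from the top degree down determines the c_i
solution: c_0 = 0, c_1 = 2


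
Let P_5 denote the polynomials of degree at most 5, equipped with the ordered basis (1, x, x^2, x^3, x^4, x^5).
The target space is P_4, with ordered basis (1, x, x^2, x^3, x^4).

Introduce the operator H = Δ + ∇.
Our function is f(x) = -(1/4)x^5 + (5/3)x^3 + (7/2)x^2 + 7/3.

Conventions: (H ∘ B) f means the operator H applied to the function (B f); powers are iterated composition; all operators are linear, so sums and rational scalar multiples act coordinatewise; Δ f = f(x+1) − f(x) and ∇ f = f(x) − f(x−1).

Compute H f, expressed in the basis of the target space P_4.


Δ f = -(5/4)x^4 - (5/2)x^3 + (5/2)x^2 + (43/4)x + 59/12
∇ f = -(5/4)x^4 + (5/2)x^3 + (5/2)x^2 + (13/4)x - 25/12
(Δ + ∇) f = -(5/2)x^4 + 5x^2 + 14x + 17/6

the image equals g(x) = -(5/2)x^4 + 5x^2 + 14x + 17/6


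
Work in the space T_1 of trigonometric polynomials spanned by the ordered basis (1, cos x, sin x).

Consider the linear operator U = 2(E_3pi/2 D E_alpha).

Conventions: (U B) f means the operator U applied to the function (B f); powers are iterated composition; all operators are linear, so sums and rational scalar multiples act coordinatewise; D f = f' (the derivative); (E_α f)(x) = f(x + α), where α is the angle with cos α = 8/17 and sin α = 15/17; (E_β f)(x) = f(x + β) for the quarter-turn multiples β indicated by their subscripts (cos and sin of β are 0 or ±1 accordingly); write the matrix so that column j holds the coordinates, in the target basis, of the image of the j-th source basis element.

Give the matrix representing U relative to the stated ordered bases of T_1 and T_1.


the matrix is [[0, 0, 0]; [0, 16/17, 30/17]; [0, -30/17, 16/17]] (rows listed top to bottom)

image of 1: 0
image of cos x: (16/17)cos x - (30/17)sin x
image of sin x: (30/17)cos x + (16/17)sin x
each image's coordinates form column j of the matrix


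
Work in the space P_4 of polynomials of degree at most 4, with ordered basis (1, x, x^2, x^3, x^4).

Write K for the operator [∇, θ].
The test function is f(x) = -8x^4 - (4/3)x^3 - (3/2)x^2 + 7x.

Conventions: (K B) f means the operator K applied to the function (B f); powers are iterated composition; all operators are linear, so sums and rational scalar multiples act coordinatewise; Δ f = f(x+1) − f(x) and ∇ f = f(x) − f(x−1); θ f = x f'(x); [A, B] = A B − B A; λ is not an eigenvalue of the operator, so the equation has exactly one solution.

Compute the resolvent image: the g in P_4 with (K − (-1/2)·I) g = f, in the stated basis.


g(x) = -16x^4 + (376/3)x^3 - 1139x^2 + 6458x - 18352

write g with unknown coordinates in the stated basis and equate coefficients in (K − (-1/2)·I) g = f
solving from the highest basis element down gives g = -16x^4 + (376/3)x^3 - 1139x^2 + 6458x - 18352
check: K g = -64x^3 + 568x^2 - 3222x + 9176
so K g − (-1/2)·g = -8x^4 - (4/3)x^3 - (3/2)x^2 + 7x = f ✓


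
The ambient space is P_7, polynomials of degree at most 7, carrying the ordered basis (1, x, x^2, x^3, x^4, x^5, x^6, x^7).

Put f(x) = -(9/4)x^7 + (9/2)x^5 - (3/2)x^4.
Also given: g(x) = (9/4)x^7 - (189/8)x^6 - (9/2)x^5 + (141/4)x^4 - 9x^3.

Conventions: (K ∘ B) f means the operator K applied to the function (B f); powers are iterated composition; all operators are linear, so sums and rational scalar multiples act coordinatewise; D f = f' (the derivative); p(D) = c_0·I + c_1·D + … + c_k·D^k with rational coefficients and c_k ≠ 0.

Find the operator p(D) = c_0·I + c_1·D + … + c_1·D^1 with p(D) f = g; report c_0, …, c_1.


p(D) = -I + (3/2)·D, i.e. c_0 = -1, c_1 = 3/2

D^0 f = -(9/4)x^7 + (9/2)x^5 - (3/2)x^4
D^1 f = -(63/4)x^6 + (45/2)x^4 - 6x^3
matching coefficients of g against c_0 f + c_1 Df + … from the top degree down determines the c_i
solution: c_0 = -1, c_1 = 3/2


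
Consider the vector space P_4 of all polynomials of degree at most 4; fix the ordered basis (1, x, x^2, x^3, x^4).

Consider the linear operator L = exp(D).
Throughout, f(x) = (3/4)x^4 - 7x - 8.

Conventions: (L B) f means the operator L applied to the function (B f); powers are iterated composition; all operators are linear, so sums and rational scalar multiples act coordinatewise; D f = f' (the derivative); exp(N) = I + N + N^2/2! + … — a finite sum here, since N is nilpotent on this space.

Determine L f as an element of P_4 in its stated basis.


order-1 term: 3x^3 - 7
order-2 term: (9/2)x^2
order-3 term: 3x
order-4 term: 3/4
the series for exp(D) f terminates at order 4
exp(D) f = (3/4)x^4 + 3x^3 + (9/2)x^2 - 4x - 57/4

the image equals g(x) = (3/4)x^4 + 3x^3 + (9/2)x^2 - 4x - 57/4


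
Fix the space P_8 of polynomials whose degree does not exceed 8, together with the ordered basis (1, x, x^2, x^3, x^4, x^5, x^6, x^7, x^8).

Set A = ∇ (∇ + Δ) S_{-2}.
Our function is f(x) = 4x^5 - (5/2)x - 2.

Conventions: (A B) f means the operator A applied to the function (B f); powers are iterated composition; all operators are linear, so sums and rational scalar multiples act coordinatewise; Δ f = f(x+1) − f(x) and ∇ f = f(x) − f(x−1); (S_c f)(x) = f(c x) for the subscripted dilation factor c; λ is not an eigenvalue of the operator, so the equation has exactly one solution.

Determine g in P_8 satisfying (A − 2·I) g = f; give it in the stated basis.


write g with unknown coordinates in the stated basis and equate coefficients in (A − 2·I) g = f
solving from the highest basis element down gives g = -2x^5 + 1280x^3 - 1920x^2 - (235515/4)x + 14401
check: A g = 2560x^3 - 3840x^2 - 117760x + 28800
so A g − 2·g = 4x^5 - (5/2)x - 2 = f ✓

g(x) = -2x^5 + 1280x^3 - 1920x^2 - (235515/4)x + 14401


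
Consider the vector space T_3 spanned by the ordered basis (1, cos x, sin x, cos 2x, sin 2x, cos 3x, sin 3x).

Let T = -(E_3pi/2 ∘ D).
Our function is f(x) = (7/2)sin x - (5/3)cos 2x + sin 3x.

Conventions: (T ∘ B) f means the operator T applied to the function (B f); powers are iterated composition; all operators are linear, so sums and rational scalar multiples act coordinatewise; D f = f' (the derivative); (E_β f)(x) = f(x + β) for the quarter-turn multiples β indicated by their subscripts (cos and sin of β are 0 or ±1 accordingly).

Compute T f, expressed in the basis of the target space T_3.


D f = (7/2)cos x + (10/3)sin 2x + 3cos 3x
E_3pi/2 D f = (7/2)sin x - (10/3)sin 2x - 3sin 3x
(-(E_3pi/2 ∘ D)) f = -(7/2)sin x + (10/3)sin 2x + 3sin 3x

g(x) = -(7/2)sin x + (10/3)sin 2x + 3sin 3x


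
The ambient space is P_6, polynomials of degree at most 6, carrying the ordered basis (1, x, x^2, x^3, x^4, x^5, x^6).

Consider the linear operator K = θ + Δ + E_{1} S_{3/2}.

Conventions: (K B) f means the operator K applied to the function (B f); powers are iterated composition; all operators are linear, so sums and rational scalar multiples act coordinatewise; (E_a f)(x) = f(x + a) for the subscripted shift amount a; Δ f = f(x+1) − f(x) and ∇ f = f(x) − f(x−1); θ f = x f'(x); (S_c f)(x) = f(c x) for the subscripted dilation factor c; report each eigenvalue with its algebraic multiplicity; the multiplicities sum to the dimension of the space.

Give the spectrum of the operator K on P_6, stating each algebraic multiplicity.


image of 1: 1
image of x: (5/2)x + 5/2
image of x^2: (17/4)x^2 + (13/2)x + 13/4
image of x^3: (51/8)x^3 + (105/8)x^2 + (105/8)x + 35/8
image of x^4: (145/16)x^4 + (97/4)x^3 + (291/8)x^2 + (97/4)x + 97/16
image of x^5: (403/32)x^5 + (1375/32)x^4 + (1375/16)x^3 + (1375/16)x^2 + (1375/32)x + 275/32
image of x^6: (1113/64)x^6 + (2379/32)x^5 + (11895/64)x^4 + (3965/16)x^3 + (11895/64)x^2 + (2379/32)x + 793/64
the matrix is upper triangular; its diagonal is (1, 5/2, 17/4, 51/8, 145/16, 403/32, 1113/64)
for a triangular matrix the eigenvalues are the diagonal entries, with algebraic multiplicity their repetition count

λ = 1 (multiplicity 1), λ = 5/2 (multiplicity 1), λ = 17/4 (multiplicity 1), λ = 51/8 (multiplicity 1), λ = 145/16 (multiplicity 1), λ = 403/32 (multiplicity 1), λ = 1113/64 (multiplicity 1)


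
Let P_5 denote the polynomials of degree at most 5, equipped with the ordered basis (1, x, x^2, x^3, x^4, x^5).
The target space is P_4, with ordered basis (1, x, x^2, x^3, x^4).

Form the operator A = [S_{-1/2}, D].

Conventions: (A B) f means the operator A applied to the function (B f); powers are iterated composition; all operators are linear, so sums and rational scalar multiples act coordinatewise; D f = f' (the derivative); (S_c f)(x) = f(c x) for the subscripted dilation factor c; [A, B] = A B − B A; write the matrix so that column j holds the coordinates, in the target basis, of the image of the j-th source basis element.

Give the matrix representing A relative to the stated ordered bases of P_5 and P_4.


the matrix is [[0, 3/2, 0, 0, 0, 0]; [0, 0, -3/2, 0, 0, 0]; [0, 0, 0, 9/8, 0, 0]; [0, 0, 0, 0, -3/4, 0]; [0, 0, 0, 0, 0, 15/32]] (rows listed top to bottom)

image of 1: 0
image of x: 3/2
image of x^2: -(3/2)x
image of x^3: (9/8)x^2
image of x^4: -(3/4)x^3
image of x^5: (15/32)x^4
each image's coordinates form column j of the matrix
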